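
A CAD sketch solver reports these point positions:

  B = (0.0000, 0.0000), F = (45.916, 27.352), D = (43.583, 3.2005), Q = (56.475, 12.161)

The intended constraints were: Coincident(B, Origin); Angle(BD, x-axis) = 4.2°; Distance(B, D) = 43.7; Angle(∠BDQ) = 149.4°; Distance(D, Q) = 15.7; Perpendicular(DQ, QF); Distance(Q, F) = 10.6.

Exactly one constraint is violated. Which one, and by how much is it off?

Distance(Q, F) = 10.6 — off by 7.90.

B = (0.00, 0.00) ✓; BD at 4.200° ✓; |BD| = 43.70 ✓; ∠BDQ = 149.4° ✓; |DQ| = 15.70 ✓; ∠(DQ, QF) = 90.00° ✓; |QF| = 18.50 ✗.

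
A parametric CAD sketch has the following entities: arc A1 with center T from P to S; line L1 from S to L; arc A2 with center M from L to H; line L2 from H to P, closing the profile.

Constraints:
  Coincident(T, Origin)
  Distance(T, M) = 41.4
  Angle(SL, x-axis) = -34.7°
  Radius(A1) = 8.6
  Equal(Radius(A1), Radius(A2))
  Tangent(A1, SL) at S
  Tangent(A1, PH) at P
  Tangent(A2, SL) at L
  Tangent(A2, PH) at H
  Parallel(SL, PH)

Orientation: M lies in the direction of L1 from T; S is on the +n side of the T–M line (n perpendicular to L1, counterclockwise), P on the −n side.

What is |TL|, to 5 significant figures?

42.284

Tangency of A1 to both parallel lines with radius 8.6 puts S and P at T ± 8.6·n: S = (4.8958, 7.0704), P = (-4.8958, -7.0704). Equal radii place L and H the same way about M: L = M + 8.6·n = (38.933, -16.498), H = M − 8.6·n = (29.141, -30.639). Then |TL| = |L − T| = 42.284.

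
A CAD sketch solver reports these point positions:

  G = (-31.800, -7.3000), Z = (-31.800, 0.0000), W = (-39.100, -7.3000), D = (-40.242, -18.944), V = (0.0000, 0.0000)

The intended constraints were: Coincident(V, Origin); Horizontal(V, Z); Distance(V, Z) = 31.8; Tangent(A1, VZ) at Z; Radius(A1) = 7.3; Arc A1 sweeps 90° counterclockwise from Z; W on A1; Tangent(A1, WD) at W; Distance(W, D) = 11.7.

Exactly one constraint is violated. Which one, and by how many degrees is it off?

Tangent(A1, WD) at W — off by 5.60°.

V = (0.00, 0.00) ✓; V.y = 0.00, Z.y = 0.00 ✓; |VZ| = 31.80 ✓; ∠(GZ, ZV) = 90.00° ✓; |GZ| = 7.300 ✓; bearing(G→W) − bearing(G→Z) = 90.00° ✓; |GW| = 7.300 ✓; ∠(GW, WD) = 95.60° ✗; |WD| = 11.70 ✓.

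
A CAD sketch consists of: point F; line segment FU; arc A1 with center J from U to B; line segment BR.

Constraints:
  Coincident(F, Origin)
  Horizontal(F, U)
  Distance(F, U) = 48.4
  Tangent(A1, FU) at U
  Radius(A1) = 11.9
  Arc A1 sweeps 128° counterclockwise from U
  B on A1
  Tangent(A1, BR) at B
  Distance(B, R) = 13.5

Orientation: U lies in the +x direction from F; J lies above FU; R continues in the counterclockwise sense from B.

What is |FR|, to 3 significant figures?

57.8

F is at the origin; F and U share the same y with |FU| = 48.4 and U on the +x side, so U = (48.4, 0.00). The tangent condition forces JU to be normal to FU, so J = U + (0, 11.9) = (48.4, 11.9). On A1, U sits at bearing -90° from J; a 128° counterclockwise sweep puts B at bearing 38°, so B = J + 11.9·(cos 38°, sin 38°) = (57.8, 19.2). A1 meets BR tangentially, so JB is at right angles to BR, so BR runs along (−sin 38°, cos 38°); with |BR| = 13.5, R = (49.5, 29.9). Then |FR| = |R − F| = 57.8.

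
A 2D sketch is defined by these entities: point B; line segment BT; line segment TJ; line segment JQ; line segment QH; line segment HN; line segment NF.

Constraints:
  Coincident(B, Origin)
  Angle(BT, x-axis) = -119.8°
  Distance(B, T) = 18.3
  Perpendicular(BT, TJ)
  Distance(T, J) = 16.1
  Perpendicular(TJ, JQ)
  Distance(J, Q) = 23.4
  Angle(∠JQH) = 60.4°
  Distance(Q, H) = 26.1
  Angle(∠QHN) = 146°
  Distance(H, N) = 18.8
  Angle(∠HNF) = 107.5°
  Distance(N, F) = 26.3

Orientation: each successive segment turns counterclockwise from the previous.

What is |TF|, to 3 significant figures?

24.9

B is at the origin; BT runs at -119.8° with length 18.3, so T = (-9.09, -15.9). The perpendicularity gives TJ at right angles to BT, so TJ runs at -29.8°; with |TJ| = 16.1, J = (4.88, -23.9). TJ ⟂ JQ, so JQ runs at 60.2°; with |JQ| = 23.4, Q = (16.5, -3.58). ∠JQH = 60.4° gives QH at 180° from the x-axis; with |QH| = 26.1, H = (-9.59, -3.48). ∠QHN = 146.0° gives HN at -146° from the x-axis; with |HN| = 18.8, N = (-25.2, -13.9). ∠HNF = 107.5° gives NF at -73.7° from the x-axis; with |NF| = 26.3, F = (-17.8, -39.2). Then |TF| = |F − T| = 24.9.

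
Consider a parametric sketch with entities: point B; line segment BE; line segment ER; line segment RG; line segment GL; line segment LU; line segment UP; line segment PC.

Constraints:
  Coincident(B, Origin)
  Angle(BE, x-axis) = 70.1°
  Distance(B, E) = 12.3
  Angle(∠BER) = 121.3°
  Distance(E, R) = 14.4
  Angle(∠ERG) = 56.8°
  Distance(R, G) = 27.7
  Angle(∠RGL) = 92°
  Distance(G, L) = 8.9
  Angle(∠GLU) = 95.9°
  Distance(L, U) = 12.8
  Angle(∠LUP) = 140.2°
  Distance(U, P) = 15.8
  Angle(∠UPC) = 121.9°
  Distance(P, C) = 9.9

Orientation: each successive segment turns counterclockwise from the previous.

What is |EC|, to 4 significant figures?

20.53

B is at the origin; BE runs at 70.1° with length 12.3, so E = (4.187, 11.57). ∠BER = 121.3° gives ER at 128.8° from the x-axis; with |ER| = 14.4, R = (-4.836, 22.79). ∠ERG = 56.8° gives RG at -108.0° from the x-axis; with |RG| = 27.7, G = (-13.40, -3.556). ∠RGL = 92.0° gives GL at -20.00° from the x-axis; with |GL| = 8.9, L = (-5.033, -6.600). ∠GLU = 95.9° gives LU at 64.10° from the x-axis; with |LU| = 12.8, U = (0.5581, 4.914). ∠LUP = 140.2° gives UP at 103.9° from the x-axis; with |UP| = 15.8, P = (-3.237, 20.25). ∠UPC = 121.9° gives PC at 162.0° from the x-axis; with |PC| = 9.9, C = (-12.65, 23.31). Then |EC| = |C − E| = 20.53.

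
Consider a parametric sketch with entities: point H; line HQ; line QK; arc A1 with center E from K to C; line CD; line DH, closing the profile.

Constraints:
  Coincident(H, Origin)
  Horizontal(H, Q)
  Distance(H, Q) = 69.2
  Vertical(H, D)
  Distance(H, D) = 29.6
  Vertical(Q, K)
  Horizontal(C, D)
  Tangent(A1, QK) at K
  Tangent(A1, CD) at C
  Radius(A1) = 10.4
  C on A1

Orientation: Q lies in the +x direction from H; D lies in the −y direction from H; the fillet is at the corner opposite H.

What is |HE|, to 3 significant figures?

61.9

H is at the origin; HQ is horizontal with |HQ| = 69.2 and Q on the +x side, so Q = (69.2, 0.00). H and D share the same x with |HD| = 29.6 and D on the −y side, so D = (0.00, -29.6). The virtual corner opposite H is at (69.2, -29.6). A1 meets QK tangentially, so EK is at right angles to QK and tangency of A1 to CD means the radius EC is perpendicular to CD, with radius 10.4, so the center E sits 10.4 in from both sides at E = (58.8, -19.2). Then |HE| = |E − H| = 61.9.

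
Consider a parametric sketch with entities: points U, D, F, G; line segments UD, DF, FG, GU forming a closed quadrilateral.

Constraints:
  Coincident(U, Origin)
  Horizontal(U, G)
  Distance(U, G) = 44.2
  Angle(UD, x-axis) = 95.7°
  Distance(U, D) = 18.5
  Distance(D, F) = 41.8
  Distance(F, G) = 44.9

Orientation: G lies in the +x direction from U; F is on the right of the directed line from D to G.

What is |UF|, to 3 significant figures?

23.4

U is at the origin; U and G share the same y with |UG| = 44.2 and G in +x, so G = (44.2, 0). UD runs at 95.7° with |UD| = 18.5, so D = (-1.84, 18.4). F is determined by |DF| = 41.8 and |FG| = 44.9 together: it lies at the intersection of circle(D, 41.8) and circle(G, 44.9). With |DG| = 49.6, the foot of the radical line on DG is 22.1 from D and the perpendicular offset is √(41.8² − 22.1²) = 35.5. Taking the right-of-DG solution: F = (5.49, -22.7).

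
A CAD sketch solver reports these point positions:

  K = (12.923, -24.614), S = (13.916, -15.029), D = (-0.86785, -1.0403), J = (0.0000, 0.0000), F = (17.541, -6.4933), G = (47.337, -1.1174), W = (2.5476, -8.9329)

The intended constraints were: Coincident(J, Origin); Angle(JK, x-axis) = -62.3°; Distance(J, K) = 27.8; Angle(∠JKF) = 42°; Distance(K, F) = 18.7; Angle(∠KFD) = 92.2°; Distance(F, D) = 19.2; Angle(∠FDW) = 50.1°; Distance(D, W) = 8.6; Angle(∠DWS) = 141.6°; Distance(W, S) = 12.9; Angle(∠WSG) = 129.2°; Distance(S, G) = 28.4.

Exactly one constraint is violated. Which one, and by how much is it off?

Distance(S, G) = 28.4 — off by 7.80.

J = (0.00, 0.00) ✓; JK at -62.30° ✓; |JK| = 27.80 ✓; ∠JKF = 42.00° ✓; |KF| = 18.70 ✓; ∠KFD = 92.20° ✓; |FD| = 19.20 ✓; ∠FDW = 50.10° ✓; |DW| = 8.600 ✓; ∠DWS = 141.6° ✓; |WS| = 12.90 ✓; ∠WSG = 129.2° ✓; |SG| = 36.20 ✗.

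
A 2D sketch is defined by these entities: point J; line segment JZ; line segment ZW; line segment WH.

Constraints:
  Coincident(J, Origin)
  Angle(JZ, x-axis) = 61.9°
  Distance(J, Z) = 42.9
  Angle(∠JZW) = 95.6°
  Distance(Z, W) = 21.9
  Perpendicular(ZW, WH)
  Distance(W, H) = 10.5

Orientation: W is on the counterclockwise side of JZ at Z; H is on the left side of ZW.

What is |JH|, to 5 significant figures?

41.437

J is at the origin; JZ runs at 61.9° with length 42.9, so Z = 42.9·(cos 61.9°, sin 61.9°) = (20.206, 37.843). ∠JZW = 95.6°, so ZW runs at 61.9° + (180° − 95.6°) = 146.30° from the x-axis; with |ZW| = 21.9, W = Z + 21.9·(cos 146.30°, sin 146.30°) = (1.9866, 49.994). ZW ⟂ WH; with |WH| = 10.5 on the left of ZW, H = W + 10.5·(-0.55484, -0.83195) = (-3.8393, 41.259). Then |JH| = |H − J| = 41.437.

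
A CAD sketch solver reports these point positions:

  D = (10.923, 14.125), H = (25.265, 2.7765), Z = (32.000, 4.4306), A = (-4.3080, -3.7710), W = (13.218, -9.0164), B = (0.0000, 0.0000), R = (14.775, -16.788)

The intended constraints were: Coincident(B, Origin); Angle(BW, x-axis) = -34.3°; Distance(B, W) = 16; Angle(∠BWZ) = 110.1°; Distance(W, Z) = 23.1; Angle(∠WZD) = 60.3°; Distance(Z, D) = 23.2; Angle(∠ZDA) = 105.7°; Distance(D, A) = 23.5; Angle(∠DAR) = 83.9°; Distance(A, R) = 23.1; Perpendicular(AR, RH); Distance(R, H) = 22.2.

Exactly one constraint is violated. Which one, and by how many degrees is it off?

Perpendicular(AR, RH) — off by 6.10°.

B = (0.00, 0.00) ✓; BW at -34.30° ✓; |BW| = 16.00 ✓; ∠BWZ = 110.1° ✓; |WZ| = 23.10 ✓; ∠WZD = 60.30° ✓; |ZD| = 23.20 ✓; ∠ZDA = 105.7° ✓; |DA| = 23.50 ✓; ∠DAR = 83.90° ✓; |AR| = 23.10 ✓; ∠(AR, RH) = 96.10° ✗; |RH| = 22.20 ✓.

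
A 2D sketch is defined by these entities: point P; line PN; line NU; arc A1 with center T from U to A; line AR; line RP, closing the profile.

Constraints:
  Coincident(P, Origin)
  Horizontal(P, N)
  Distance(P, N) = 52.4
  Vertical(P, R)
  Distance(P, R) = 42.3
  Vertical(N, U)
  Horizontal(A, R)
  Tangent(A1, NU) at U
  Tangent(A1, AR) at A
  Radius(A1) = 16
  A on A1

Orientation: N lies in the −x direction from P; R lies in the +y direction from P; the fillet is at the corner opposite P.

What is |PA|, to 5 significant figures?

55.805

The virtual corner opposite P is at (-52.400, 42.300). The tangent condition forces TU to be normal to NU and the tangent condition forces TA to be normal to AR, with radius 16.0, so the center T sits 16.0 in from both sides at T = (-36.400, 26.300). That places the tangent points at U = (-52.400, 26.300) on NU and A = (-36.400, 42.300) on AR. Then |PA| = |A − P| = 55.805.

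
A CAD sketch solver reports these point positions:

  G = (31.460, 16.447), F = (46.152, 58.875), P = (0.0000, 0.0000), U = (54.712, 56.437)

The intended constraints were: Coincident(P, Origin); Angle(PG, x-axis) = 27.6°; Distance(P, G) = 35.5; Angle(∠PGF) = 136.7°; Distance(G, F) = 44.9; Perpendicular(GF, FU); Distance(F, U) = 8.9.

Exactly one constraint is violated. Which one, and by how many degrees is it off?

Perpendicular(GF, FU) — off by 3.20°.

P = (0.00, 0.00) ✓; PG at 27.60° ✓; |PG| = 35.50 ✓; ∠PGF = 136.7° ✓; |GF| = 44.90 ✓; ∠(GF, FU) = 86.80° ✗; |FU| = 8.900 ✓.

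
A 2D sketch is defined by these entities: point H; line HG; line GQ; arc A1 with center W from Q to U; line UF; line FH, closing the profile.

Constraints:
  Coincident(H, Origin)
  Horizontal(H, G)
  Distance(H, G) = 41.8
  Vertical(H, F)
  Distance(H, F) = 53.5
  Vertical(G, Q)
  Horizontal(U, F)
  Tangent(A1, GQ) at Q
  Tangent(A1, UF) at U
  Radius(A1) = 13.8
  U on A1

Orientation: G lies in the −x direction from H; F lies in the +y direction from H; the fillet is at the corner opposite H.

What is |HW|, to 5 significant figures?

48.581

H is at the origin; HG is horizontal with |HG| = 41.8 and G on the −x side, so G = (-41.800, 0.0000). H and F share the same x with |HF| = 53.5 and F on the +y side, so F = (0.0000, 53.500). The virtual corner opposite H is at (-41.800, 53.500). Since A1 is tangent to GQ there, WQ ⟂ GQ and tangency of A1 to UF means the radius WU is perpendicular to UF, with radius 13.8, so the center W sits 13.8 in from both sides at W = (-28.000, 39.700). Then |HW| = |W − H| = 48.581.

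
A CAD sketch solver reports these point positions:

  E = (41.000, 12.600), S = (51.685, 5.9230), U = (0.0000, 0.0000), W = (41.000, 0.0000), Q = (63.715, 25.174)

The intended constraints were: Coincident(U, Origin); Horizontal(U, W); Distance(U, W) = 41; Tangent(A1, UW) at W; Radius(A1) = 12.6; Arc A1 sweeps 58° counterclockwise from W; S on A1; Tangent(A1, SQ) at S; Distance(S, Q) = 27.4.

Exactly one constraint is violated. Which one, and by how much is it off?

Distance(S, Q) = 27.4 — off by 4.70.

U = (0.00, 0.00) ✓; U.y = 0.00, W.y = 0.00 ✓; |UW| = 41.00 ✓; ∠(EW, WU) = 90.00° ✓; |EW| = 12.60 ✓; bearing(E→S) − bearing(E→W) = 58.00° ✓; |ES| = 12.60 ✓; ∠(ES, SQ) = 90.00° ✓; |SQ| = 22.70 ✗.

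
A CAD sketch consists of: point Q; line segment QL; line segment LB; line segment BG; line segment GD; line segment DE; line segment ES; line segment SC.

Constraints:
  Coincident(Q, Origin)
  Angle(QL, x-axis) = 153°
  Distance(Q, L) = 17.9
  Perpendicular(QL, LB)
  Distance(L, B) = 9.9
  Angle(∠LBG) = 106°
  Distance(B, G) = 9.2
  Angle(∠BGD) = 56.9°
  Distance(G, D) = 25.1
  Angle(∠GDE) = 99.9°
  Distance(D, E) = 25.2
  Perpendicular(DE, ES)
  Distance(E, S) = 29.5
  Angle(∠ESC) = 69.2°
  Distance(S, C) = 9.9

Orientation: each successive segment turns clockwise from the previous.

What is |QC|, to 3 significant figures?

33.2

Q is at the origin; QL runs at 153.0° with length 17.9, so L = (-15.9, 8.13). QL ⟂ LB, so LB runs at 63.0°; with |LB| = 9.9, B = (-11.5, 16.9). ∠LBG = 106.0° gives BG at -11.0° from the x-axis; with |BG| = 9.2, G = (-2.42, 15.2). ∠BGD = 56.9° gives GD at -134° from the x-axis; with |GD| = 25.1, D = (-19.9, -2.83). ∠GDE = 99.9° gives DE at 146° from the x-axis; with |DE| = 25.2, E = (-40.7, 11.3). DE is perpendicular to ES, so ES runs at 55.8°; with |ES| = 29.5, S = (-24.2, 35.7). ∠ESC = 69.2° gives SC at -55.0° from the x-axis; with |SC| = 9.9, C = (-18.5, 27.6). Then |QC| = |C − Q| = 33.2.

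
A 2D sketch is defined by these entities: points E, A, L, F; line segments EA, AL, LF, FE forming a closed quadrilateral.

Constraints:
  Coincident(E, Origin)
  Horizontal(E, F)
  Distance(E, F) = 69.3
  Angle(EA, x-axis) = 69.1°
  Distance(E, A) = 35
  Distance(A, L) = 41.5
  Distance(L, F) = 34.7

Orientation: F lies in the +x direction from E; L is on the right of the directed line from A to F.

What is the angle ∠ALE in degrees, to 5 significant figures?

53.761°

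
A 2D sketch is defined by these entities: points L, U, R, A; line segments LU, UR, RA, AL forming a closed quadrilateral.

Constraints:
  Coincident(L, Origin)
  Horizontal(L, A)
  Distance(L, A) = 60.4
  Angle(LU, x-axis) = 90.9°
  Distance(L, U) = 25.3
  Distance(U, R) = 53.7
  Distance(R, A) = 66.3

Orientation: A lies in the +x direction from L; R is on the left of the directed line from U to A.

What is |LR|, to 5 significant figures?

73.321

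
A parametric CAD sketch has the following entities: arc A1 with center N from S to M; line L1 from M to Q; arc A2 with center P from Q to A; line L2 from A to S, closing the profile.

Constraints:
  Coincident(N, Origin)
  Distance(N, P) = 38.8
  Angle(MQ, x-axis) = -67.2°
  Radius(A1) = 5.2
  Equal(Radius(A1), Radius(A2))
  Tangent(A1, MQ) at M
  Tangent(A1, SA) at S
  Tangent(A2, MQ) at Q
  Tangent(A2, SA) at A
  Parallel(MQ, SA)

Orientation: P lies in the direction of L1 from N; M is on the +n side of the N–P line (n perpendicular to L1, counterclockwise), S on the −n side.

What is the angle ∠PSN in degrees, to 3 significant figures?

82.4°

N is at the origin and P lies 38.8 along u from N, so P = 38.8·u = (15.0, -35.8). Tangency of A1 to both parallel lines with radius 5.2 puts M and S at N ± 5.2·n: M = (4.79, 2.02), S = (-4.79, -2.02). Then cos ∠PSN = SP·SN / (|SP||SN|), giving 82.4°.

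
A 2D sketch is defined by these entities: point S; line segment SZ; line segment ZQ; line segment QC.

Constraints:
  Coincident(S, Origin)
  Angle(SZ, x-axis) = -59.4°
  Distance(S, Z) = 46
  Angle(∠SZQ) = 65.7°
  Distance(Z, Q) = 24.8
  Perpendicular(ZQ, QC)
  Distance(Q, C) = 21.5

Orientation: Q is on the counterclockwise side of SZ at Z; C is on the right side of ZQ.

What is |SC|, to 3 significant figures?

63.7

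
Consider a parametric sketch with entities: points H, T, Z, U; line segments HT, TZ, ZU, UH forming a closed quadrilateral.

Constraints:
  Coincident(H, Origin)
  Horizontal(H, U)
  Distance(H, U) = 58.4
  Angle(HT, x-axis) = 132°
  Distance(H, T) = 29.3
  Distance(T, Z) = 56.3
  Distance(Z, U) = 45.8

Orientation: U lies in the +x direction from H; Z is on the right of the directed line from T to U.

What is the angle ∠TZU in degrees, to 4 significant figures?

104.5°

Checks: |TZ| = 56.30 ✓; |ZU| = 45.80 ✓.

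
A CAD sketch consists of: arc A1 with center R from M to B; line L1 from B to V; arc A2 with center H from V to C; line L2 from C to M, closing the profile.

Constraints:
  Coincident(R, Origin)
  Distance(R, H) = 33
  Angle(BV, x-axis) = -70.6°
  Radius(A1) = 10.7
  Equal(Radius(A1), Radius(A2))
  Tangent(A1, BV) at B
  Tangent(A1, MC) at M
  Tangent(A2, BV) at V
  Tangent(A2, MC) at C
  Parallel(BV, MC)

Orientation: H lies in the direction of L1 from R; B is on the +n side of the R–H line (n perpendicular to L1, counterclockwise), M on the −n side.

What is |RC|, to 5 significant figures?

34.691

The slot axis is L1's direction at -70.6°, so u = (cos -70.6°, sin -70.6°) = (0.33216, -0.94322) and n = (−sin -70.6°, cos -70.6°) = (0.94322, 0.33216). R is at the origin and H lies 33.0 along u from R, so H = 33.0·u = (10.961, -31.126). Tangency of A1 to both parallel lines with radius 10.7 puts B and M at R ± 10.7·n: B = (10.092, 3.5541), M = (-10.092, -3.5541). Equal radii place V and C the same way about H: V = H + 10.7·n = (21.054, -27.572), C = H − 10.7·n = (0.86883, -34.680). Then |RC| = |C − R| = 34.691.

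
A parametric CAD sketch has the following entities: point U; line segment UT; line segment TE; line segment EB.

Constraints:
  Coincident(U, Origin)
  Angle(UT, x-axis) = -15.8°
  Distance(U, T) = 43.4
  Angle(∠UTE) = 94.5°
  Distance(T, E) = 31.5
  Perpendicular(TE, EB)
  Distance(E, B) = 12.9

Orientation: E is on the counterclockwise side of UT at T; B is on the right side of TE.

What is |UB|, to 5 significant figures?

66.129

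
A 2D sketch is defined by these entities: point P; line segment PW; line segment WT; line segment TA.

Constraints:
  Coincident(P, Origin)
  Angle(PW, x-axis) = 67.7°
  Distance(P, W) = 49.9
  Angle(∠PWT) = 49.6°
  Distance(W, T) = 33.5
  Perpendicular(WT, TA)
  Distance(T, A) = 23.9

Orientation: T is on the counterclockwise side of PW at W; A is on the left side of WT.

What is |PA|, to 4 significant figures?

14.15

P is at the origin; PW runs at 67.7° with length 49.9, so W = 49.9·(cos 67.7°, sin 67.7°) = (18.93, 46.17). ∠PWT = 49.6°, so WT runs at 67.7° + (180° − 49.6°) = 198.1° from the x-axis; with |WT| = 33.5, T = W + 33.5·(cos 198.1°, sin 198.1°) = (-12.91, 35.76). WT ⟂ TA; with |TA| = 23.9 on the left of WT, A = T + 23.9·(0.3107, -0.9505) = (-5.482, 13.04). Then |PA| = |A − P| = 14.15.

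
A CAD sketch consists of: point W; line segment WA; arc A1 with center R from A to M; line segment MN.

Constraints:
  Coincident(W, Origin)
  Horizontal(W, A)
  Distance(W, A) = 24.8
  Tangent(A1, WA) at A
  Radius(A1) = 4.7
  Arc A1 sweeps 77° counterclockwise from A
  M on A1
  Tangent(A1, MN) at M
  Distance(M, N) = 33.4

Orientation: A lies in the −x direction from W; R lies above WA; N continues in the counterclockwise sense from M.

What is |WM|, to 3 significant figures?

20.5

Tangency of A1 to WA means the radius RA is perpendicular to WA, so R = A + (0, 4.7) = (-24.8, 4.70). On A1, A sits at bearing -90° from R; a 77° counterclockwise sweep puts M at bearing -13°, so M = R + 4.7·(cos -13°, sin -13°) = (-20.2, 3.64). Then |WM| = |M − W| = 20.5.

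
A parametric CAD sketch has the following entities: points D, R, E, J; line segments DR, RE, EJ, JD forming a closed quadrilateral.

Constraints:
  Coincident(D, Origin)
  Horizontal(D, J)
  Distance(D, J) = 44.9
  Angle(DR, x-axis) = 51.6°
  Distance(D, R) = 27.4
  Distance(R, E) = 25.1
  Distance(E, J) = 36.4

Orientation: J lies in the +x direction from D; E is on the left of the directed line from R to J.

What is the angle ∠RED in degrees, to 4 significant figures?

8.938°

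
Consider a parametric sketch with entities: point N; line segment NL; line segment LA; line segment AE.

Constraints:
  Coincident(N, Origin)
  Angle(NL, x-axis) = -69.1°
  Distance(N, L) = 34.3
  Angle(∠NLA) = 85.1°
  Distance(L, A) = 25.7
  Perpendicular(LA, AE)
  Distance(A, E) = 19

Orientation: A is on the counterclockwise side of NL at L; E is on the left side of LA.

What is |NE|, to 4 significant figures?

27.36

N is at the origin; NL runs at -69.1° with length 34.3, so L = 34.3·(cos -69.1°, sin -69.1°) = (12.24, -32.04). ∠NLA = 85.1°, so LA runs at -69.1° + (180° − 85.1°) = 25.80° from the x-axis; with |LA| = 25.7, A = L + 25.7·(cos 25.80°, sin 25.80°) = (35.37, -20.86). LA is perpendicular to AE; with |AE| = 19.0 on the left of LA, E = A + 19.0·(-0.4352, 0.9003) = (27.10, -3.752). Then |NE| = |E − N| = 27.36.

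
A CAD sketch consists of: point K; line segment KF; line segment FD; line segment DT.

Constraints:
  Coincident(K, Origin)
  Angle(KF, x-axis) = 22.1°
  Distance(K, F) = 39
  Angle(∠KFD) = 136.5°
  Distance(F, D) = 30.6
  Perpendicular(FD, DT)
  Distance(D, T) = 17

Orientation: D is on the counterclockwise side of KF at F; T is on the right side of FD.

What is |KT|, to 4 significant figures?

73.42

K is at the origin; KF runs at 22.1° with length 39.0, so F = 39.0·(cos 22.1°, sin 22.1°) = (36.13, 14.67). ∠KFD = 136.5°, so FD runs at 22.1° + (180° − 136.5°) = 65.60° from the x-axis; with |FD| = 30.6, D = F + 30.6·(cos 65.60°, sin 65.60°) = (48.78, 42.54). FD ⟂ DT; with |DT| = 17.0 on the right of FD, T = D + 17.0·(0.9107, -0.4131) = (64.26, 35.52). Then |KT| = |T − K| = 73.42.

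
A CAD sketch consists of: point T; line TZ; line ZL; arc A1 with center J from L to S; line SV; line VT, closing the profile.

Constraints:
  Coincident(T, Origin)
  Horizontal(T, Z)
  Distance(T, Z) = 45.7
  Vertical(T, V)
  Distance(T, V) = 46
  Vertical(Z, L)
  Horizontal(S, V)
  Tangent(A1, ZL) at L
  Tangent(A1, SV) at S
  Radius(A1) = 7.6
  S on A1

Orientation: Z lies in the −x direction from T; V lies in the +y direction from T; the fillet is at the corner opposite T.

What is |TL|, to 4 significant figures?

59.69

The virtual corner opposite T is at (-45.70, 46.00). The tangent condition forces JL to be normal to ZL and since A1 is tangent to SV there, JS ⟂ SV, with radius 7.6, so the center J sits 7.6 in from both sides at J = (-38.10, 38.40). That places the tangent points at L = (-45.70, 38.40) on ZL and S = (-38.10, 46.00) on SV. Then |TL| = |L − T| = 59.69.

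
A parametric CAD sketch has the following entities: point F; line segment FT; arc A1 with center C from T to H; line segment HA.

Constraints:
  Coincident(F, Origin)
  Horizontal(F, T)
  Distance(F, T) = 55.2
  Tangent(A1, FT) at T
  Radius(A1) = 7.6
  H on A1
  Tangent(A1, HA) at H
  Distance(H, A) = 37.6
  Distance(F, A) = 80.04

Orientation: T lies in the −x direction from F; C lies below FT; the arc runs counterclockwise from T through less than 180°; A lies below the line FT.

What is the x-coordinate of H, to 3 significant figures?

-62.8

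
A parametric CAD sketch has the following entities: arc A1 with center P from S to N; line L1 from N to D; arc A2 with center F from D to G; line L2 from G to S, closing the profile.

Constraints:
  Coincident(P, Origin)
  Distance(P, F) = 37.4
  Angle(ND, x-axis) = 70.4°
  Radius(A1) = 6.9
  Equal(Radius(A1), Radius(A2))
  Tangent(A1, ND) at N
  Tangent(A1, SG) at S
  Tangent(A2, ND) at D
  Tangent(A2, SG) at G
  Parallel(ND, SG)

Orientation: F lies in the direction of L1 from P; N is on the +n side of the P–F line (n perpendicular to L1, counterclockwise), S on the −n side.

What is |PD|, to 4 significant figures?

38.03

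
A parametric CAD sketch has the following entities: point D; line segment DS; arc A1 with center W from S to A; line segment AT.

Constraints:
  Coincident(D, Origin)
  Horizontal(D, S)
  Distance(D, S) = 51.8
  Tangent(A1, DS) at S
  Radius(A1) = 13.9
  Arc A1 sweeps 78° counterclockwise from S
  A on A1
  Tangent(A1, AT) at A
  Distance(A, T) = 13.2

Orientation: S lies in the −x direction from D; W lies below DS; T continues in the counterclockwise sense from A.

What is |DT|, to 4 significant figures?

72.22

D is at the origin; DS is horizontal with |DS| = 51.8 and S on the −x side, so S = (-51.80, 0.000). A1 meets DS tangentially, so WS is at right angles to DS, so W = S + (0, -13.9) = (-51.80, -13.90). On A1, S sits at bearing 90° from W; a 78° counterclockwise sweep puts A at bearing 168°, so A = W + 13.9·(cos 168°, sin 168°) = (-65.40, -11.01). Tangency of A1 to AT means the radius WA is perpendicular to AT, so AT runs along (−sin 168°, cos 168°); with |AT| = 13.2, T = (-68.14, -23.92). Then |DT| = |T − D| = 72.22.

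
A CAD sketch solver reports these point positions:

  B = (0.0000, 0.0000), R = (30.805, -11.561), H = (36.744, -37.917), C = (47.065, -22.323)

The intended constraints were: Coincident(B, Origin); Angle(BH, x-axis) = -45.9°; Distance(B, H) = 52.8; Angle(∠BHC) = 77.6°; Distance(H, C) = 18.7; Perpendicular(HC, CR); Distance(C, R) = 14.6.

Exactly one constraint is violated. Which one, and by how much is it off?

Distance(C, R) = 14.6 — off by 4.90.

B = (0.00, 0.00) ✓; BH at -45.90° ✓; |BH| = 52.80 ✓; ∠BHC = 77.60° ✓; |HC| = 18.70 ✓; ∠(HC, CR) = 90.00° ✓; |CR| = 19.50 ✗.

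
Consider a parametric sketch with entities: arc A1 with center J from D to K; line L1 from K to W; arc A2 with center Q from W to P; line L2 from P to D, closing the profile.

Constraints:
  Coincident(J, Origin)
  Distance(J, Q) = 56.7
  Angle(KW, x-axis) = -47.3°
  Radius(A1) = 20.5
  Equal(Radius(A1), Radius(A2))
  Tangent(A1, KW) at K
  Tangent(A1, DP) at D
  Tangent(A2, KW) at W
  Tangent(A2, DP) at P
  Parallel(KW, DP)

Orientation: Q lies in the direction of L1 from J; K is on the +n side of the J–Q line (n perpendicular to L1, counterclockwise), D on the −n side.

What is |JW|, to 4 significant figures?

60.29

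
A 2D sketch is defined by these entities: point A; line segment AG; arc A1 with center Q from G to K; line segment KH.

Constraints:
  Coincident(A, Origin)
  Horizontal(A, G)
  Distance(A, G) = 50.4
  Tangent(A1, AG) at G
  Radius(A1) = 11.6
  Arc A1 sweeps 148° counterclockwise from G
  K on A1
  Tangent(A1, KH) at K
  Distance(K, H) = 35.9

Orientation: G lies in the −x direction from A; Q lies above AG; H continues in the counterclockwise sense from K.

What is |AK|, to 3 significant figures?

49.2

A is at the origin; AG is horizontal with |AG| = 50.4 and G on the −x side, so G = (-50.4, 0.00). Since A1 is tangent to AG there, QG ⟂ AG, so Q = G + (0, 11.6) = (-50.4, 11.6). On A1, G sits at bearing -90° from Q; a 148° counterclockwise sweep puts K at bearing 58°, so K = Q + 11.6·(cos 58°, sin 58°) = (-44.3, 21.4). Then |AK| = |K − A| = 49.2.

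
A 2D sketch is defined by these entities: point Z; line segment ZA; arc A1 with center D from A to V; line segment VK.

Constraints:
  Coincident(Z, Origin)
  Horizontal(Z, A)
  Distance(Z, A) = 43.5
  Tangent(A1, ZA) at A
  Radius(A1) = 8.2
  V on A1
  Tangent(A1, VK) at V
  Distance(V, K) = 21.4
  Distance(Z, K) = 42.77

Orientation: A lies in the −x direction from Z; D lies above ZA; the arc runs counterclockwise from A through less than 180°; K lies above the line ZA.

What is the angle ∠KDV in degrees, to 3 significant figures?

69.0°

Checks: |DV| = 8.200 ✓; ∠(DV, VK) = 90.00° ✓; |VK| = 21.40 ✓; |ZK| = 42.77 ✓.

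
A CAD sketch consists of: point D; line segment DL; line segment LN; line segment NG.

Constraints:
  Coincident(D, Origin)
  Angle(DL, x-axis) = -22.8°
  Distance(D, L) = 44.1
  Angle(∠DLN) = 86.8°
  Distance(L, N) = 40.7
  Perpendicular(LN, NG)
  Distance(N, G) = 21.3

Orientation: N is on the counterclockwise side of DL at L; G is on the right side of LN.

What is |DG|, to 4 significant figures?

75.70

D is at the origin; DL runs at -22.8° with length 44.1, so L = 44.1·(cos -22.8°, sin -22.8°) = (40.65, -17.09). ∠DLN = 86.8°, so LN runs at -22.8° + (180° − 86.8°) = 70.40° from the x-axis; with |LN| = 40.7, N = L + 40.7·(cos 70.40°, sin 70.40°) = (54.31, 21.25). The perpendicularity gives NG at right angles to LN; with |NG| = 21.3 on the right of LN, G = N + 21.3·(0.9421, -0.3355) = (74.37, 14.11). Then |DG| = |G − D| = 75.70.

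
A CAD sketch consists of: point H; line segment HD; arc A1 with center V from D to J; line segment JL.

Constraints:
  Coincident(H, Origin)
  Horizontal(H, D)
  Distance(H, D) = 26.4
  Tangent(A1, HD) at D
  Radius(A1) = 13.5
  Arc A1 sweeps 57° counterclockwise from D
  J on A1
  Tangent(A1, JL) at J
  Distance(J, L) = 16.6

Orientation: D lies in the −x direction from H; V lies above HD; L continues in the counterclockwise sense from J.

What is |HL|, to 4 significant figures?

20.96

On A1, D sits at bearing -90° from V; a 57° counterclockwise sweep puts J at bearing -33°, so J = V + 13.5·(cos -33°, sin -33°) = (-15.08, 6.147). A1 meets JL tangentially, so VJ is at right angles to JL, so JL runs along (−sin -33°, cos -33°); with |JL| = 16.6, L = (-6.037, 20.07). Then |HL| = |L − H| = 20.96.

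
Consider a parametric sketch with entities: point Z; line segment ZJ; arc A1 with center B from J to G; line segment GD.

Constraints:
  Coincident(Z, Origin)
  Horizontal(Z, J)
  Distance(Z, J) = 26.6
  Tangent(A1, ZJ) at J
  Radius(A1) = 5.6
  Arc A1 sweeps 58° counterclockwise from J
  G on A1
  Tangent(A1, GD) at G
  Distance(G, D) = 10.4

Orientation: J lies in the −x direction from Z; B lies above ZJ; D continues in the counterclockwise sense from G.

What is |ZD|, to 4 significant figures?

19.95

Z is at the origin; ZJ is horizontal with |ZJ| = 26.6 and J on the −x side, so J = (-26.60, 0.000). The tangent condition forces BJ to be normal to ZJ, so B = J + (0, 5.6) = (-26.60, 5.600). On A1, J sits at bearing -90° from B; a 58° counterclockwise sweep puts G at bearing -32°, so G = B + 5.6·(cos -32°, sin -32°) = (-21.85, 2.632). Tangency of A1 to GD means the radius BG is perpendicular to GD, so GD runs along (−sin -32°, cos -32°); with |GD| = 10.4, D = (-16.34, 11.45). Then |ZD| = |D − Z| = 19.95.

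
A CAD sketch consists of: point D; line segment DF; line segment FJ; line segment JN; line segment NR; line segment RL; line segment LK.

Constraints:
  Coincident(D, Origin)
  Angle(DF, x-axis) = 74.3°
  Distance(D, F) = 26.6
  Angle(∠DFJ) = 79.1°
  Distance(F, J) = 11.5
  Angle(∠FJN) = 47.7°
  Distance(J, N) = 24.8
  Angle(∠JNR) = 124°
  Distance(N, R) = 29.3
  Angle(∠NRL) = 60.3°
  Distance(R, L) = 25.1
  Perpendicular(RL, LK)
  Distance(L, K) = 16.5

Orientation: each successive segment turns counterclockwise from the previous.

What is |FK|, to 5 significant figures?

7.2801

D is at the origin; DF runs at 74.3° with length 26.6, so F = (7.1980, 25.608). ∠DFJ = 79.1° gives FJ at 175.20° from the x-axis; with |FJ| = 11.5, J = (-4.2617, 26.570). ∠FJN = 47.7° gives JN at -52.500° from the x-axis; with |JN| = 24.8, N = (10.836, 6.8947). ∠JNR = 124.0° gives NR at 3.5000° from the x-axis; with |NR| = 29.3, R = (40.081, 8.6835). ∠NRL = 60.3° gives RL at 123.20° from the x-axis; with |RL| = 25.1, L = (26.337, 29.686). RL is perpendicular to LK, so LK runs at -146.80°; with |LK| = 16.5, K = (12.530, 20.651). Then |FK| = |K − F| = 7.2801.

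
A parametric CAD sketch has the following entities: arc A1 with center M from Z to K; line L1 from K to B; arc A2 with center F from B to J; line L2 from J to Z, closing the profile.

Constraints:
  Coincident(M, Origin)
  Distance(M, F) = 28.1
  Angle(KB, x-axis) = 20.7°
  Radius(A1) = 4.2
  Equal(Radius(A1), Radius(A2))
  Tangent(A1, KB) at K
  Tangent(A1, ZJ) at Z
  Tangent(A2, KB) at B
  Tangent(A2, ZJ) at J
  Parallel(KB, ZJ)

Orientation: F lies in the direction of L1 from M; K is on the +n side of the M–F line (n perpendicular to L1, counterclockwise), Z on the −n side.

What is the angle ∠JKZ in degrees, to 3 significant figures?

73.4°

The slot axis is L1's direction at 20.7°, so u = (cos 20.7°, sin 20.7°) = (0.935, 0.353) and n = (−sin 20.7°, cos 20.7°) = (-0.353, 0.935). M is at the origin and F lies 28.1 along u from M, so F = 28.1·u = (26.3, 9.93). Tangency of A1 to both parallel lines with radius 4.2 puts K and Z at M ± 4.2·n: K = (-1.48, 3.93), Z = (1.48, -3.93). Equal radii place B and J the same way about F: B = F + 4.2·n = (24.8, 13.9), J = F − 4.2·n = (27.8, 6.00). Then cos ∠JKZ = KJ·KZ / (|KJ||KZ|), giving 73.4°.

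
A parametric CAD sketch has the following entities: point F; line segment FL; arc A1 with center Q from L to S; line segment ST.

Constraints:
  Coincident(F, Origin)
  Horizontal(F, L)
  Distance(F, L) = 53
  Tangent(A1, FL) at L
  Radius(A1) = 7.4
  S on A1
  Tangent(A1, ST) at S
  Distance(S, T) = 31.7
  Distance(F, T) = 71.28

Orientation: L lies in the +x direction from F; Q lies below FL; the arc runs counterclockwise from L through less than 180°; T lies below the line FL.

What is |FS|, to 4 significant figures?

47.44

F is at the origin; FL is horizontal with |FL| = 53.0 and L on the +x side, so L = (53.00, 0.000). Tangency of A1 to FL means the radius QL is perpendicular to FL, so Q = L + (0, -7.4) = (53.00, -7.400). Since QS ⟂ ST (tangency), |QT| = √(7.4² + 31.7²) = 32.55 regardless of where S sits on A1. So T lies on both circle(F, 71.28) and circle(Q, 32.55); the below-FL intersection is T = (59.46, -39.30). S is the foot of the tangent from T: S = (46.27, -10.48).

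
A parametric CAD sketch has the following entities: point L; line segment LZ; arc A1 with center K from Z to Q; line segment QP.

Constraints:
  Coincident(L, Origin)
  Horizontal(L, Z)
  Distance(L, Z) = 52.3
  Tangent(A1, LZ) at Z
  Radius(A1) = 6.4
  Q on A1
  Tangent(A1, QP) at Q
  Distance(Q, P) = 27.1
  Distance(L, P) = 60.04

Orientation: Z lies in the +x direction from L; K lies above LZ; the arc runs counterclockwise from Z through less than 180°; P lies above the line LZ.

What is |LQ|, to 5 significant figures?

58.960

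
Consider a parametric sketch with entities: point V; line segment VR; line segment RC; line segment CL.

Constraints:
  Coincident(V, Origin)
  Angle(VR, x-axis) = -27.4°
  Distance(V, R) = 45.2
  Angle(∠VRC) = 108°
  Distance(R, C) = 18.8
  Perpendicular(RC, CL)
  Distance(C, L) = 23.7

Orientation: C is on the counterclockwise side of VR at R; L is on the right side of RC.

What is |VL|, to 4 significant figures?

74.30

∠VRC = 108.0°, so RC runs at -27.4° + (180° − 108.0°) = 44.60° from the x-axis; with |RC| = 18.8, C = R + 18.8·(cos 44.60°, sin 44.60°) = (53.52, -7.601). RC ⟂ CL; with |CL| = 23.7 on the right of RC, L = C + 23.7·(0.7022, -0.7120) = (70.16, -24.48). Then |VL| = |L − V| = 74.30.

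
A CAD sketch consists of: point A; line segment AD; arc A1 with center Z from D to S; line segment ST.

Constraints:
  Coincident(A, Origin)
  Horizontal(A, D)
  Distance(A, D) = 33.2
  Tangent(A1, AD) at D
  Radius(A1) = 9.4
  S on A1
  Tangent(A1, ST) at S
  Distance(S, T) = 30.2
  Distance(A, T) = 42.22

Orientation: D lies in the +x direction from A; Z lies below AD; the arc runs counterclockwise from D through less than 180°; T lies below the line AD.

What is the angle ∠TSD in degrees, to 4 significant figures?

139.7°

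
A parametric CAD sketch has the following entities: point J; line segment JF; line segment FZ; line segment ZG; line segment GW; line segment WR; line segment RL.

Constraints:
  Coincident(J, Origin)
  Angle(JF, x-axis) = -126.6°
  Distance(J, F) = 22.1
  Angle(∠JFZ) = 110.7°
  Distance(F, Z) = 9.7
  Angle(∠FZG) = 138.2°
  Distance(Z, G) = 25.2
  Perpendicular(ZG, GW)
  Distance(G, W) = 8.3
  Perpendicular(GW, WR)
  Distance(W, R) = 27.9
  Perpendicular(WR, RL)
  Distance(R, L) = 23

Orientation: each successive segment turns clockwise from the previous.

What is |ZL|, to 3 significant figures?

14.9

J is at the origin; JF runs at -126.6° with length 22.1, so F = (-13.2, -17.7). ∠JFZ = 110.7° gives FZ at 164° from the x-axis; with |FZ| = 9.7, Z = (-22.5, -15.1). ∠FZG = 138.2° gives ZG at 122° from the x-axis; with |ZG| = 25.2, G = (-36.0, 6.22). ZG ⟂ GW, so GW runs at 32.3°; with |GW| = 8.3, W = (-29.0, 10.7). GW is perpendicular to WR, so WR runs at -57.7°; with |WR| = 27.9, R = (-14.0, -12.9). The perpendicularity gives RL at right angles to WR, so RL runs at -148°; with |RL| = 23.0, L = (-33.5, -25.2). Then |ZL| = |L − Z| = 14.9.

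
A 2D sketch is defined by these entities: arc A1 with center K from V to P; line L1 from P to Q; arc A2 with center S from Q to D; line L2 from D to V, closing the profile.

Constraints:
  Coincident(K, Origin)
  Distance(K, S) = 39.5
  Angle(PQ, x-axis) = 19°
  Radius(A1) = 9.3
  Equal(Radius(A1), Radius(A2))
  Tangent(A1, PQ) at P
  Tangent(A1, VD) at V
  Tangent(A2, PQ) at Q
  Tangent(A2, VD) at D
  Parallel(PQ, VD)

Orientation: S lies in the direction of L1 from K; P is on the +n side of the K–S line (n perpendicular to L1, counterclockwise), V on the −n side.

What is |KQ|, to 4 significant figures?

40.58

The slot axis is L1's direction at 19.0°, so u = (cos 19.0°, sin 19.0°) = (0.9455, 0.3256) and n = (−sin 19.0°, cos 19.0°) = (-0.3256, 0.9455). K is at the origin and S lies 39.5 along u from K, so S = 39.5·u = (37.35, 12.86). Tangency of A1 to both parallel lines with radius 9.3 puts P and V at K ± 9.3·n: P = (-3.028, 8.793), V = (3.028, -8.793). Equal radii place Q and D the same way about S: Q = S + 9.3·n = (34.32, 21.65), D = S − 9.3·n = (40.38, 4.067). Then |KQ| = |Q − K| = 40.58.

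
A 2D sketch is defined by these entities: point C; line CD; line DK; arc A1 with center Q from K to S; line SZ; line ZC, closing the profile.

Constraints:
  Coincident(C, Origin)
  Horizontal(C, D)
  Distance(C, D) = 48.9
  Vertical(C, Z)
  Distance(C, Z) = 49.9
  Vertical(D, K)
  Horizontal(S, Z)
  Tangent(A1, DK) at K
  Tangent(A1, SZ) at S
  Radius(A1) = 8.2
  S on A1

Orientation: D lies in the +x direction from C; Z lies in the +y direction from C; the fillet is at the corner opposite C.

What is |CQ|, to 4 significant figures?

58.27

C is at the origin; CD is horizontal with |CD| = 48.9 and D on the +x side, so D = (48.90, 0.000). CZ is vertical with |CZ| = 49.9 and Z on the +y side, so Z = (0.000, 49.90). The virtual corner opposite C is at (48.90, 49.90). Tangency of A1 to DK means the radius QK is perpendicular to DK and the tangent condition forces QS to be normal to SZ, with radius 8.2, so the center Q sits 8.2 in from both sides at Q = (40.70, 41.70). Then |CQ| = |Q − C| = 58.27.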